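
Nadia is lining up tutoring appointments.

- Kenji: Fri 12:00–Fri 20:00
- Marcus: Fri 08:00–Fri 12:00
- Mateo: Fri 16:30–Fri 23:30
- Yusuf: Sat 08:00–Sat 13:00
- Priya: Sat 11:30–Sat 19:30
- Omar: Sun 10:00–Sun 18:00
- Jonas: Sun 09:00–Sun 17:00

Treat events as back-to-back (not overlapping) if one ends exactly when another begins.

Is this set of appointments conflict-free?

Check each pair: they overlap iff neither finishes before the other starts.
Sorted by start: Marcus, Kenji, Mateo, Yusuf, Priya, Jonas, Omar.
Kenji starts exactly when Marcus ends (back-to-back, no overlap) — done with Marcus.
Mateo starts before Kenji ends → Kenji and Mateo overlap.
That's a conflict, so the schedule is not conflict-free.

No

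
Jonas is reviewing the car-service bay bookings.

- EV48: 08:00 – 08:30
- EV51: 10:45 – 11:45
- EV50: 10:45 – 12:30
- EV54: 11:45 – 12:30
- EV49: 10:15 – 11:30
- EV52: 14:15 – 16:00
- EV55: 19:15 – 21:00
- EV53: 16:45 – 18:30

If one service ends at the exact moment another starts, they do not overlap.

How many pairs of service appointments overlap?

4

Check each pair: they overlap iff neither finishes before the other starts.
Sorted by start: EV48, EV49, EV50, EV51, EV54, EV52, EV53, EV55.
EV49 starts after EV48 ends; EV48 is clear from here.
EV50 starts before EV49 ends → EV49 and EV50 overlap.
EV51 starts before EV49 ends → EV49 and EV51 overlap.
EV54 starts after EV49 ends; EV49 is clear from here.
EV51 starts before EV50 ends → EV50 and EV51 overlap.
EV54 starts before EV50 ends → EV50 and EV54 overlap.
EV52 starts after EV50 ends; EV50 is clear from here.
EV54 starts exactly when EV51 ends (back-to-back, no overlap); EV51 is clear from here.
EV52 starts after EV54 ends; EV54 is clear from here.
EV53 starts after EV52 ends; EV52 is clear from here.
EV55 starts after EV53 ends.
Overlapping pairs: EV49 & EV50, EV49 & EV51, EV50 & EV51, EV50 & EV54 — 4 in total.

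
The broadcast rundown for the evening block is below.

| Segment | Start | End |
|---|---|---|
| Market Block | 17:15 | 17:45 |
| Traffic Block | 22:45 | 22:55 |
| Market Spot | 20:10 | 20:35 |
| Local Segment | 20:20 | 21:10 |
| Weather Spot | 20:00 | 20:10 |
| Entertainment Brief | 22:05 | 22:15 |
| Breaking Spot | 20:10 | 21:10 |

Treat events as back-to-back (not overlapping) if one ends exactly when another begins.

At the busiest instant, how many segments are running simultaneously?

3

Sort all start/end points and keep a running count:
17:15 start Market Block → 1
17:45 end Market Block → 0
20:00 start Weather Spot → 1
20:10 end Weather Spot → 0
20:10 start Breaking Spot → 1
20:10 start Market Spot → 2
20:20 start Local Segment → 3
20:35 end Market Spot → 2
21:10 end Breaking Spot → 1
21:10 end Local Segment → 0
22:05 start Entertainment Brief → 1
22:15 end Entertainment Brief → 0
22:45 start Traffic Block → 1
22:55 end Traffic Block → 0
Peak is 3, at 20:20 (Breaking Spot, Local Segment, Market Spot).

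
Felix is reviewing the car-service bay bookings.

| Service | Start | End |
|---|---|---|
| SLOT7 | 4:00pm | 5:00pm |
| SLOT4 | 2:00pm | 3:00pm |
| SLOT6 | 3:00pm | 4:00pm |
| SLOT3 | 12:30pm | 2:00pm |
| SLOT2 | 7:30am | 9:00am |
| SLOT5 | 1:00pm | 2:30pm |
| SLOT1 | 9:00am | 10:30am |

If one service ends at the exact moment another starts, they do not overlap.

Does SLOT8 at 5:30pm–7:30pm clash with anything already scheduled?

No — it doesn't clash with anything

SLOT2: ends 9:00am at or before SLOT8 starts 5:30pm → clear.
SLOT1: ends 10:30am at or before SLOT8 starts 5:30pm → clear.
SLOT3: ends 2:00pm at or before SLOT8 starts 5:30pm → clear.
SLOT5: ends 2:30pm at or before SLOT8 starts 5:30pm → clear.
SLOT4: ends 3:00pm at or before SLOT8 starts 5:30pm → clear.
SLOT6: ends 4:00pm at or before SLOT8 starts 5:30pm → clear.
SLOT7: ends 5:00pm at or before SLOT8 starts 5:30pm → clear.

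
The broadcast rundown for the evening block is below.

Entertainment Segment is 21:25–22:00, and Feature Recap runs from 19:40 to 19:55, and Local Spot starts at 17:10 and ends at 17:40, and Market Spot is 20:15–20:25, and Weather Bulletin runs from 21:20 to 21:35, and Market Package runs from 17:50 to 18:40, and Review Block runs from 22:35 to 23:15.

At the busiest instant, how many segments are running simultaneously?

Walk through starts and ends in time order (an end at T is processed before a start at T):
17:10 start Local Spot → 1
17:40 end Local Spot → 0
17:50 start Market Package → 1
18:40 end Market Package → 0
19:40 start Feature Recap → 1
19:55 end Feature Recap → 0
20:15 start Market Spot → 1
20:25 end Market Spot → 0
21:20 start Weather Bulletin → 1
21:25 start Entertainment Segment → 2
21:35 end Weather Bulletin → 1
22:00 end Entertainment Segment → 0
22:35 start Review Block → 1
23:15 end Review Block → 0
Peak is 2, at 21:25 (Entertainment Segment, Weather Bulletin).

2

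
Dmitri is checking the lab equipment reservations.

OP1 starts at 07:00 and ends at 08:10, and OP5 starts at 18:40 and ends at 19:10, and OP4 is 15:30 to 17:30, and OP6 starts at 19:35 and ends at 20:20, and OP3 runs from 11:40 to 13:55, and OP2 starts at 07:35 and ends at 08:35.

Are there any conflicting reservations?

Yes

Sorted by start: OP1, OP2, OP3, OP4, OP5, OP6.
OP2 starts before OP1 ends → OP1 and OP2 overlap.
That's a conflict, so the schedule is not conflict-free.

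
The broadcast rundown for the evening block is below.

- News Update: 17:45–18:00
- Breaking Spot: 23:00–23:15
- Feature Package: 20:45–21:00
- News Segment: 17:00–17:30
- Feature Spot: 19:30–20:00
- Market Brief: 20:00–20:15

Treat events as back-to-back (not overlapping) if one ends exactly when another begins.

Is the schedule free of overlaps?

Yes

Sorted by start: News Segment, News Update, Feature Spot, Market Brief, Feature Package, Breaking Spot.
News Update starts after News Segment ends, so News Segment has no further overlaps.
Feature Spot starts after News Update ends, so News Update has no further overlaps.
Market Brief starts exactly when Feature Spot ends (back-to-back, no overlap), so Feature Spot has no further overlaps.
Feature Package starts after Market Brief ends, so Market Brief has no further overlaps.
Breaking Spot starts after Feature Package ends.
Every pair is clear; the schedule has no overlaps.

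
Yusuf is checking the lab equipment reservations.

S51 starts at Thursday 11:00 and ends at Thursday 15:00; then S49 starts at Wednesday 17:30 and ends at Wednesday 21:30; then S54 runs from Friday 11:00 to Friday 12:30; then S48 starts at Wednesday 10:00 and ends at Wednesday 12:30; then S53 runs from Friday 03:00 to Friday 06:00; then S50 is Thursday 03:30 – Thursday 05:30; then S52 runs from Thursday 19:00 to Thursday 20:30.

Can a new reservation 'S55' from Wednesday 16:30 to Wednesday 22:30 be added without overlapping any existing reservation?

No — it overlaps S49

S48: ends Wednesday 12:30 at or before S55 starts Wednesday 16:30 → clear.
S49: starts Wednesday 17:30 before S55 ends Wednesday 22:30, and ends Wednesday 21:30 after S55 starts Wednesday 16:30 → overlap.
S50: starts Thursday 03:30 at or after S55 ends Wednesday 22:30 → clear.
S51: starts Thursday 11:00 at or after S55 ends Wednesday 22:30 → clear.
S52: starts Thursday 19:00 at or after S55 ends Wednesday 22:30 → clear.
S53: starts Friday 03:00 at or after S55 ends Wednesday 22:30 → clear.
S54: starts Friday 11:00 at or after S55 ends Wednesday 22:30 → clear.
S55 overlaps S49.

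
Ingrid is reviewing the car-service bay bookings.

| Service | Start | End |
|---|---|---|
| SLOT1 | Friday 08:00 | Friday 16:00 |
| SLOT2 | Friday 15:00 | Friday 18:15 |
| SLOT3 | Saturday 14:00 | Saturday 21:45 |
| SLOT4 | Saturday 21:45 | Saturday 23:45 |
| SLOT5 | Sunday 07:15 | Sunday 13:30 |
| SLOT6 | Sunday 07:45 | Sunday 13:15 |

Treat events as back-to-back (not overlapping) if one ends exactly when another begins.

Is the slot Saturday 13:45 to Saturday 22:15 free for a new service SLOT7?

SLOT1: ends Friday 16:00 at or before SLOT7 starts Saturday 13:45 → clear.
SLOT2: ends Friday 18:15 at or before SLOT7 starts Saturday 13:45 → clear.
SLOT3: starts Saturday 14:00 before SLOT7 ends Saturday 22:15, and ends Saturday 21:45 after SLOT7 starts Saturday 13:45 → overlap.
SLOT4: starts Saturday 21:45 before SLOT7 ends Saturday 22:15, and ends Saturday 23:45 after SLOT7 starts Saturday 13:45 → overlap.
SLOT5: starts Sunday 07:15 at or after SLOT7 ends Saturday 22:15 → clear.
SLOT6: starts Sunday 07:45 at or after SLOT7 ends Saturday 22:15 → clear.
SLOT7 overlaps SLOT3, SLOT4.

No — it overlaps SLOT3, SLOT4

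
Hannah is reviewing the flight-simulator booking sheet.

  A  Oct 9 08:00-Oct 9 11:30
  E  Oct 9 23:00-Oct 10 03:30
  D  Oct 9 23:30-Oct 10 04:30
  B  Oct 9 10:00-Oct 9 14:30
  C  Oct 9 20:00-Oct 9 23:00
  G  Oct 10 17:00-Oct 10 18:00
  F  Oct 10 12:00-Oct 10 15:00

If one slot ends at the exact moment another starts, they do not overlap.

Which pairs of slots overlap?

Sorted by start: A, B, C, E, D, F, G.
B starts before A ends → A and B overlap.
C starts after A ends, so nothing later overlaps A either.
C starts after B ends, so nothing later overlaps B either.
E starts exactly when C ends (back-to-back, no overlap), so nothing later overlaps C either.
D starts before E ends → E and D overlap.
F starts after E ends, so nothing later overlaps E either.
F starts after D ends, so nothing later overlaps D either.
G starts after F ends.

A & B, D & E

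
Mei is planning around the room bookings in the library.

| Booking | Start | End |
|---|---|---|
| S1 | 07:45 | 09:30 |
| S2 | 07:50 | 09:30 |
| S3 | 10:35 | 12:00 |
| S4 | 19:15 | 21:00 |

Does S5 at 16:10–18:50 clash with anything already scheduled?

No — it doesn't clash with anything

S1: ends 09:30 at or before S5 starts 16:10 → clear.
S2: ends 09:30 at or before S5 starts 16:10 → clear.
S3: ends 12:00 at or before S5 starts 16:10 → clear.
S4: starts 19:15 at or after S5 ends 18:50 → clear.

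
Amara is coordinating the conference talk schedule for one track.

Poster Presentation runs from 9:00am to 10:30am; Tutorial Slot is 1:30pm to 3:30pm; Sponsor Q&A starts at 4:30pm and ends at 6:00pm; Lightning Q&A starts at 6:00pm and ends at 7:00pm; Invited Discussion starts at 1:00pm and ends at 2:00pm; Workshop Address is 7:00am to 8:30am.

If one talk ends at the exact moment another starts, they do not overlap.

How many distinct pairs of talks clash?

Sorted by start: Workshop Address, Poster Presentation, Invited Discussion, Tutorial Slot, Sponsor Q&A, Lightning Q&A.
Poster Presentation starts after Workshop Address ends, so nothing later overlaps Workshop Address either.
Invited Discussion starts after Poster Presentation ends, so nothing later overlaps Poster Presentation either.
Tutorial Slot starts before Invited Discussion ends → Invited Discussion and Tutorial Slot overlap.
Sponsor Q&A starts after Invited Discussion ends, so nothing later overlaps Invited Discussion either.
Sponsor Q&A starts after Tutorial Slot ends, so nothing later overlaps Tutorial Slot either.
Lightning Q&A starts exactly when Sponsor Q&A ends (back-to-back, no overlap).
Overlapping pairs: Invited Discussion & Tutorial Slot — 1 in total.

1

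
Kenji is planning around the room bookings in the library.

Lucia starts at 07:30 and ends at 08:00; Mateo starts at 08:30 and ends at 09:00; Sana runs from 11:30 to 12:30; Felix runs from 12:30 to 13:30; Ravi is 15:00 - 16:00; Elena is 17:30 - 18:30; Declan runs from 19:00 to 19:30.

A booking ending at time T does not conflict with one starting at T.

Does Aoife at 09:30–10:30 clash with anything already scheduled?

No — it doesn't clash with anything

Lucia: ends 08:00 at or before Aoife starts 09:30 → clear.
Mateo: ends 09:00 at or before Aoife starts 09:30 → clear.
Sana: starts 11:30 at or after Aoife ends 10:30 → clear.
Felix: starts 12:30 at or after Aoife ends 10:30 → clear.
Ravi: starts 15:00 at or after Aoife ends 10:30 → clear.
Elena: starts 17:30 at or after Aoife ends 10:30 → clear.
Declan: starts 19:00 at or after Aoife ends 10:30 → clear.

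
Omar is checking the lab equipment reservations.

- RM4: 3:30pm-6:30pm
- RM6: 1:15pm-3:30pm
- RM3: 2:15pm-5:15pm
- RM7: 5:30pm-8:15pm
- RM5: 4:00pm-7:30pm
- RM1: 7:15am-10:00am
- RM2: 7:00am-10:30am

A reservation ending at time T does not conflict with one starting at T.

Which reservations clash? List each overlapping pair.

Sorted by start: RM2, RM1, RM6, RM3, RM4, RM5, RM7.
RM1 starts before RM2 ends → RM2 and RM1 overlap.
RM6 starts after RM2 ends, so nothing later overlaps RM2 either.
RM6 starts after RM1 ends, so nothing later overlaps RM1 either.
RM3 starts before RM6 ends → RM6 and RM3 overlap.
RM4 starts exactly when RM6 ends (back-to-back, no overlap), so nothing later overlaps RM6 either.
RM4 starts before RM3 ends → RM3 and RM4 overlap.
RM5 starts before RM3 ends → RM3 and RM5 overlap.
RM7 starts after RM3 ends.
RM5 starts before RM4 ends → RM4 and RM5 overlap.
RM7 starts before RM4 ends → RM4 and RM7 overlap.
RM7 starts before RM5 ends → RM5 and RM7 overlap.

RM1 & RM2, RM3 & RM4, RM3 & RM5, RM3 & RM6, RM4 & RM5, RM4 & RM7, RM5 & RM7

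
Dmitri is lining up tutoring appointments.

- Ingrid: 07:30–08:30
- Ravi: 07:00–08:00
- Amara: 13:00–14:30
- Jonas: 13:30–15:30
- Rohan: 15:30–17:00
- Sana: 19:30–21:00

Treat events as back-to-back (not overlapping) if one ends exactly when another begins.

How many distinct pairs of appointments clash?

2

Check each pair: they overlap iff neither finishes before the other starts.
Sorted by start: Ravi, Ingrid, Amara, Jonas, Rohan, Sana.
Ingrid starts before Ravi ends → Ravi and Ingrid overlap.
Amara starts after Ravi ends, so nothing later overlaps Ravi either.
Amara starts after Ingrid ends, so nothing later overlaps Ingrid either.
Jonas starts before Amara ends → Amara and Jonas overlap.
Rohan starts after Amara ends, so nothing later overlaps Amara either.
Rohan starts exactly when Jonas ends (back-to-back, no overlap), so nothing later overlaps Jonas either.
Sana starts after Rohan ends.
Overlapping pairs: Amara & Jonas, Ingrid & Ravi — 2 in total.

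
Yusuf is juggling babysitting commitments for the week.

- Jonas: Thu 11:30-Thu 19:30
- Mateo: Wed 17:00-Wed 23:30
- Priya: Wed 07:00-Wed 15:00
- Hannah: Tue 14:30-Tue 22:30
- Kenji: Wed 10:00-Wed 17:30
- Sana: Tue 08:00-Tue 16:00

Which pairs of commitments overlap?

Check each pair: they overlap iff neither finishes before the other starts.
Sorted by start: Sana, Hannah, Priya, Kenji, Mateo, Jonas.
Hannah starts before Sana ends → Sana and Hannah overlap.
Priya starts after Sana ends; Sana is clear from here.
Priya starts after Hannah ends; Hannah is clear from here.
Kenji starts before Priya ends → Priya and Kenji overlap.
Mateo starts after Priya ends; Priya is clear from here.
Mateo starts before Kenji ends → Kenji and Mateo overlap.
Jonas starts after Kenji ends.
Jonas starts after Mateo ends.

Hannah & Sana, Kenji & Mateo, Kenji & Priya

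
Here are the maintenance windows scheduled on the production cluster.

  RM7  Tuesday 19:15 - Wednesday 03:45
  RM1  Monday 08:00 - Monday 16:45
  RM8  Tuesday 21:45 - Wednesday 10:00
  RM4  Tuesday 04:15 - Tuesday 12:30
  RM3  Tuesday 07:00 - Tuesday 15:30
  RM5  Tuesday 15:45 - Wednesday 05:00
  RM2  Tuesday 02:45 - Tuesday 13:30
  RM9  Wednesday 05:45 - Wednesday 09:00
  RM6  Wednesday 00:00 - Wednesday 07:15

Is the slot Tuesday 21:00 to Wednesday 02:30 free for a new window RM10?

No — it overlaps RM5, RM6, RM7, RM8

RM1: ends Monday 16:45 at or before RM10 starts Tuesday 21:00 → clear.
RM2: ends Tuesday 13:30 at or before RM10 starts Tuesday 21:00 → clear.
RM4: ends Tuesday 12:30 at or before RM10 starts Tuesday 21:00 → clear.
RM3: ends Tuesday 15:30 at or before RM10 starts Tuesday 21:00 → clear.
RM5: starts Tuesday 15:45 before RM10 ends Wednesday 02:30, and ends Wednesday 05:00 after RM10 starts Tuesday 21:00 → overlap.
RM7: starts Tuesday 19:15 before RM10 ends Wednesday 02:30, and ends Wednesday 03:45 after RM10 starts Tuesday 21:00 → overlap.
RM8: starts Tuesday 21:45 before RM10 ends Wednesday 02:30, and ends Wednesday 10:00 after RM10 starts Tuesday 21:00 → overlap.
RM6: starts Wednesday 00:00 before RM10 ends Wednesday 02:30, and ends Wednesday 07:15 after RM10 starts Tuesday 21:00 → overlap.
RM9: starts Wednesday 05:45 at or after RM10 ends Wednesday 02:30 → clear.
RM10 overlaps RM5, RM6, RM7, RM8.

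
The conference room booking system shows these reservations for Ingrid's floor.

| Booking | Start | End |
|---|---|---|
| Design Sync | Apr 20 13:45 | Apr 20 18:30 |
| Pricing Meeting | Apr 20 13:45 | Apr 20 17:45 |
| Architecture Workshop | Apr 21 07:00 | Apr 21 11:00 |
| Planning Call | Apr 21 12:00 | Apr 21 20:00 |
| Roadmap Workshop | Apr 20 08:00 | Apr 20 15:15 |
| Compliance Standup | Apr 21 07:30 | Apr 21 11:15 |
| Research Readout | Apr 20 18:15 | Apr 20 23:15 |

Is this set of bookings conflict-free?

Two intervals overlap when each starts before the other ends.
Sorted by start: Roadmap Workshop, Design Sync, Pricing Meeting, Research Readout, Architecture Workshop, Compliance Standup, Planning Call.
Design Sync starts before Roadmap Workshop ends → Roadmap Workshop and Design Sync overlap.
That's a conflict, so the schedule is not conflict-free.

No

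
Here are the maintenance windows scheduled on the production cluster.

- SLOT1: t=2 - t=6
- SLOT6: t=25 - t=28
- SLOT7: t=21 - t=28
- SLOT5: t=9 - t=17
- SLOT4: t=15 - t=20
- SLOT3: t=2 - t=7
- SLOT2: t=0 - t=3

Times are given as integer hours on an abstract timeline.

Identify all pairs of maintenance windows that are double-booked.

Two intervals overlap when each starts before the other ends.
Sorted by start: SLOT2, SLOT1, SLOT3, SLOT5, SLOT4, SLOT7, SLOT6.
SLOT1 starts before SLOT2 ends → SLOT2 and SLOT1 overlap.
SLOT3 starts before SLOT2 ends → SLOT2 and SLOT3 overlap.
SLOT5 starts after SLOT2 ends — done with SLOT2.
SLOT3 starts before SLOT1 ends → SLOT1 and SLOT3 overlap.
SLOT5 starts after SLOT1 ends — done with SLOT1.
SLOT5 starts after SLOT3 ends — done with SLOT3.
SLOT4 starts before SLOT5 ends → SLOT5 and SLOT4 overlap.
SLOT7 starts after SLOT5 ends — done with SLOT5.
SLOT7 starts after SLOT4 ends — done with SLOT4.
SLOT6 starts before SLOT7 ends → SLOT7 and SLOT6 overlap.

SLOT1 & SLOT2, SLOT1 & SLOT3, SLOT2 & SLOT3, SLOT4 & SLOT5, SLOT6 & SLOT7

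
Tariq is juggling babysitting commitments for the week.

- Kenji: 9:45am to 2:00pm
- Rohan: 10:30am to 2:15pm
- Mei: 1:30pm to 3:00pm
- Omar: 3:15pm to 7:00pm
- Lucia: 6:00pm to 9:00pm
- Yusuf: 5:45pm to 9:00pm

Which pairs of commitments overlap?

Two intervals overlap when each starts before the other ends.
Sorted by start: Kenji, Rohan, Mei, Omar, Yusuf, Lucia.
Rohan starts before Kenji ends → Kenji and Rohan overlap.
Mei starts before Kenji ends → Kenji and Mei overlap.
Omar starts after Kenji ends, so Kenji has no further overlaps.
Mei starts before Rohan ends → Rohan and Mei overlap.
Omar starts after Rohan ends, so Rohan has no further overlaps.
Omar starts after Mei ends, so Mei has no further overlaps.
Yusuf starts before Omar ends → Omar and Yusuf overlap.
Lucia starts before Omar ends → Omar and Lucia overlap.
Lucia starts before Yusuf ends → Yusuf and Lucia overlap.

Kenji & Mei, Kenji & Rohan, Lucia & Omar, Lucia & Yusuf, Mei & Rohan, Omar & Yusuf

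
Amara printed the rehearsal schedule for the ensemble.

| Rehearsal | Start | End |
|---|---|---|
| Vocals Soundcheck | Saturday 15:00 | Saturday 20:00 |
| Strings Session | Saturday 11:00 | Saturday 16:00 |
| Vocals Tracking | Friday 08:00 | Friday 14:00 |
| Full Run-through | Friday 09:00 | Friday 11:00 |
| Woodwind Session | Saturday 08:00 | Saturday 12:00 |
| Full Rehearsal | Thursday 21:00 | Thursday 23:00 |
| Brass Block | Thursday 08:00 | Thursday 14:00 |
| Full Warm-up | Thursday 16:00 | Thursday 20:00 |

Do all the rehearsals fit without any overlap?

Check each pair: they overlap iff neither finishes before the other starts.
Sorted by start: Brass Block, Full Warm-up, Full Rehearsal, Vocals Tracking, Full Run-through, Woodwind Session, Strings Session, Vocals Soundcheck.
Full Warm-up starts after Brass Block ends, so Brass Block has no further overlaps.
Full Rehearsal starts after Full Warm-up ends, so Full Warm-up has no further overlaps.
Vocals Tracking starts after Full Rehearsal ends, so Full Rehearsal has no further overlaps.
Full Run-through starts before Vocals Tracking ends → Vocals Tracking and Full Run-through overlap.
That's a conflict, so the schedule is not conflict-free.

No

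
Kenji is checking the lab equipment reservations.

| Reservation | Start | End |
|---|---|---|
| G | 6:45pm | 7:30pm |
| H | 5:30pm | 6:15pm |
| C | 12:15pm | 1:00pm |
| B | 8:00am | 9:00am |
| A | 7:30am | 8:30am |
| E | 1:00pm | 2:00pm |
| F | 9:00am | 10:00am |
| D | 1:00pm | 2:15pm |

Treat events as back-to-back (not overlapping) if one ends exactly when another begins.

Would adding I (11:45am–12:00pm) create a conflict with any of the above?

No — it doesn't clash with anything

A: ends 8:30am at or before I starts 11:45am → clear.
B: ends 9:00am at or before I starts 11:45am → clear.
F: ends 10:00am at or before I starts 11:45am → clear.
C: starts 12:15pm at or after I ends 12:00pm → clear.
D: starts 1:00pm at or after I ends 12:00pm → clear.
E: starts 1:00pm at or after I ends 12:00pm → clear.
H: starts 5:30pm at or after I ends 12:00pm → clear.
G: starts 6:45pm at or after I ends 12:00pm → clear.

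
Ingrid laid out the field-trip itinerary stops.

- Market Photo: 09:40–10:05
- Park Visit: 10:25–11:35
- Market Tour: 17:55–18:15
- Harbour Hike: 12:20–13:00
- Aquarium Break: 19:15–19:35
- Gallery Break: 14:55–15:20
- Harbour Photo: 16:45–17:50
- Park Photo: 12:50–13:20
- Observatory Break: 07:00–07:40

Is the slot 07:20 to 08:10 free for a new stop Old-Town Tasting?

Observatory Break: starts 07:00 before Old-Town Tasting ends 08:10, and ends 07:40 after Old-Town Tasting starts 07:20 → overlap.
Market Photo: starts 09:40 at or after Old-Town Tasting ends 08:10 → clear.
Park Visit: starts 10:25 at or after Old-Town Tasting ends 08:10 → clear.
Harbour Hike: starts 12:20 at or after Old-Town Tasting ends 08:10 → clear.
Park Photo: starts 12:50 at or after Old-Town Tasting ends 08:10 → clear.
Gallery Break: starts 14:55 at or after Old-Town Tasting ends 08:10 → clear.
Harbour Photo: starts 16:45 at or after Old-Town Tasting ends 08:10 → clear.
Market Tour: starts 17:55 at or after Old-Town Tasting ends 08:10 → clear.
Aquarium Break: starts 19:15 at or after Old-Town Tasting ends 08:10 → clear.
Old-Town Tasting overlaps Observatory Break.

No — it overlaps Observatory Break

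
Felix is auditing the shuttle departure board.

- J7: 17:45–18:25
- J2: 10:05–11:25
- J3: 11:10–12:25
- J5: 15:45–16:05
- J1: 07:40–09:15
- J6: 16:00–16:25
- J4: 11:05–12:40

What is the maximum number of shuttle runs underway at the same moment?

3

Sweep the timeline, counting +1 at each start and −1 at each end (ends before starts at a tie):
07:40 start J1 → 1
09:15 end J1 → 0
10:05 start J2 → 1
11:05 start J4 → 2
11:10 start J3 → 3
11:25 end J2 → 2
12:25 end J3 → 1
12:40 end J4 → 0
15:45 start J5 → 1
16:00 start J6 → 2
16:05 end J5 → 1
16:25 end J6 → 0
17:45 start J7 → 1
18:25 end J7 → 0
Peak is 3, at 11:10 (J2, J3, J4).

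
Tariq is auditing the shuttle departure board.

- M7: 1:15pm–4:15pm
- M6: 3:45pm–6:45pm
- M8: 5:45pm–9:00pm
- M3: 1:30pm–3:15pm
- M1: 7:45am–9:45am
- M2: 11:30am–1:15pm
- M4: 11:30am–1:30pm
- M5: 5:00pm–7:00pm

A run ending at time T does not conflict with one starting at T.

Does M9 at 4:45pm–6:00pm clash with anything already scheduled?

M1: ends 9:45am at or before M9 starts 4:45pm → clear.
M2: ends 1:15pm at or before M9 starts 4:45pm → clear.
M4: ends 1:30pm at or before M9 starts 4:45pm → clear.
M7: ends 4:15pm at or before M9 starts 4:45pm → clear.
M3: ends 3:15pm at or before M9 starts 4:45pm → clear.
M6: starts 3:45pm before M9 ends 6:00pm, and ends 6:45pm after M9 starts 4:45pm → overlap.
M5: starts 5:00pm before M9 ends 6:00pm, and ends 7:00pm after M9 starts 4:45pm → overlap.
M8: starts 5:45pm before M9 ends 6:00pm, and ends 9:00pm after M9 starts 4:45pm → overlap.
M9 overlaps M5, M6, M8.

Yes — it overlaps M5, M6, M8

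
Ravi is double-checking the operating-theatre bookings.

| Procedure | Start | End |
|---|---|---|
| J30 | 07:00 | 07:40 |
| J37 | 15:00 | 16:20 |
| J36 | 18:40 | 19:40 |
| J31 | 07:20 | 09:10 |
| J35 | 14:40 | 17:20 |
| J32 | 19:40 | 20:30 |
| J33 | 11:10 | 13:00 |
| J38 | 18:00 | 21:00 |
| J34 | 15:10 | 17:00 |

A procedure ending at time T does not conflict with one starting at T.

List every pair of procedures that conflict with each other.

J30 & J31, J32 & J38, J34 & J35, J34 & J37, J35 & J37, J36 & J38

Sorted by start: J30, J31, J33, J35, J37, J34, J38, J36, J32.
J31 starts before J30 ends → J30 and J31 overlap.
J33 starts after J30 ends, so nothing later overlaps J30 either.
J33 starts after J31 ends, so nothing later overlaps J31 either.
J35 starts after J33 ends, so nothing later overlaps J33 either.
J37 starts before J35 ends → J35 and J37 overlap.
J34 starts before J35 ends → J35 and J34 overlap.
J38 starts after J35 ends, so nothing later overlaps J35 either.
J34 starts before J37 ends → J37 and J34 overlap.
J38 starts after J37 ends, so nothing later overlaps J37 either.
J38 starts after J34 ends, so nothing later overlaps J34 either.
J36 starts before J38 ends → J38 and J36 overlap.
J32 starts before J38 ends → J38 and J32 overlap.
J32 starts exactly when J36 ends (back-to-back, no overlap).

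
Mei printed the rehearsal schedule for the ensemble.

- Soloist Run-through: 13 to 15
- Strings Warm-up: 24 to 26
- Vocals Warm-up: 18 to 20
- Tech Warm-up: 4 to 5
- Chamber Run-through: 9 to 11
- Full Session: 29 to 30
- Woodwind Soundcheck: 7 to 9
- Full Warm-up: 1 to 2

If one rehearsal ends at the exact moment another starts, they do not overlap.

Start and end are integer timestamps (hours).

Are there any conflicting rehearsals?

Sorted by start: Full Warm-up, Tech Warm-up, Woodwind Soundcheck, Chamber Run-through, Soloist Run-through, Vocals Warm-up, Strings Warm-up, Full Session.
Tech Warm-up starts after Full Warm-up ends — done with Full Warm-up.
Woodwind Soundcheck starts after Tech Warm-up ends — done with Tech Warm-up.
Chamber Run-through starts exactly when Woodwind Soundcheck ends (back-to-back, no overlap) — done with Woodwind Soundcheck.
Soloist Run-through starts after Chamber Run-through ends — done with Chamber Run-through.
Vocals Warm-up starts after Soloist Run-through ends — done with Soloist Run-through.
Strings Warm-up starts after Vocals Warm-up ends — done with Vocals Warm-up.
Full Session starts after Strings Warm-up ends.
Every pair is clear; the schedule has no overlaps.

No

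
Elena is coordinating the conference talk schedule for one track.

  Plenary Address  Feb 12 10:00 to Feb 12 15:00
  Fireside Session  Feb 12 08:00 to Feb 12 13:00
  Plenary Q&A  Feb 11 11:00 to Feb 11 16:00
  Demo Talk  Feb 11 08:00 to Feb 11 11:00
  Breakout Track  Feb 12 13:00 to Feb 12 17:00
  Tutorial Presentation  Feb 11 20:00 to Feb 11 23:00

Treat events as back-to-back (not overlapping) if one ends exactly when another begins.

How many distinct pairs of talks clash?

Sorted by start: Demo Talk, Plenary Q&A, Tutorial Presentation, Fireside Session, Plenary Address, Breakout Track.
Plenary Q&A starts exactly when Demo Talk ends (back-to-back, no overlap); Demo Talk is clear from here.
Tutorial Presentation starts after Plenary Q&A ends; Plenary Q&A is clear from here.
Fireside Session starts after Tutorial Presentation ends; Tutorial Presentation is clear from here.
Plenary Address starts before Fireside Session ends → Fireside Session and Plenary Address overlap.
Breakout Track starts exactly when Fireside Session ends (back-to-back, no overlap).
Breakout Track starts before Plenary Address ends → Plenary Address and Breakout Track overlap.
Overlapping pairs: Breakout Track & Plenary Address, Fireside Session & Plenary Address — 2 in total.

2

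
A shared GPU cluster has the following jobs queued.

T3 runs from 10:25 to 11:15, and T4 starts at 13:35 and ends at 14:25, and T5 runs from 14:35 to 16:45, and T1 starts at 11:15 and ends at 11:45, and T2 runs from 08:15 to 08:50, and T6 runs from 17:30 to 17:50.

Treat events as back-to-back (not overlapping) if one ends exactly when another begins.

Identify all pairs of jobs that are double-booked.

Sorted by start: T2, T3, T1, T4, T5, T6.
T3 starts after T2 ends, so nothing later overlaps T2 either.
T1 starts exactly when T3 ends (back-to-back, no overlap), so nothing later overlaps T3 either.
T4 starts after T1 ends, so nothing later overlaps T1 either.
T5 starts after T4 ends, so nothing later overlaps T4 either.
T6 starts after T5 ends.

no conflicts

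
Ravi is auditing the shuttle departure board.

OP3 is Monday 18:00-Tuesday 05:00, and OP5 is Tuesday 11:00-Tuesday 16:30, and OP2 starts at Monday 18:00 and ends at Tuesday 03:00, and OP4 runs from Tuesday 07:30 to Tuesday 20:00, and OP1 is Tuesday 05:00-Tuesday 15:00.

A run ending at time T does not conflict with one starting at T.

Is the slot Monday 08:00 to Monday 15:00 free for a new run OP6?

OP2: starts Monday 18:00 at or after OP6 ends Monday 15:00 → clear.
OP3: starts Monday 18:00 at or after OP6 ends Monday 15:00 → clear.
OP1: starts Tuesday 05:00 at or after OP6 ends Monday 15:00 → clear.
OP4: starts Tuesday 07:30 at or after OP6 ends Monday 15:00 → clear.
OP5: starts Tuesday 11:00 at or after OP6 ends Monday 15:00 → clear.

Yes — the slot is free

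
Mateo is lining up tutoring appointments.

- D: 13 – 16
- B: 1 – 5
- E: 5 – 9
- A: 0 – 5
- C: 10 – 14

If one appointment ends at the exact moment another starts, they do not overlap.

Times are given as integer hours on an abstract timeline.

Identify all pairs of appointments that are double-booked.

Sorted by start: A, B, E, C, D.
B starts before A ends → A and B overlap.
E starts exactly when A ends (back-to-back, no overlap), so A has no further overlaps.
E starts exactly when B ends (back-to-back, no overlap), so B has no further overlaps.
C starts after E ends, so E has no further overlaps.
D starts before C ends → C and D overlap.

A & B, C & D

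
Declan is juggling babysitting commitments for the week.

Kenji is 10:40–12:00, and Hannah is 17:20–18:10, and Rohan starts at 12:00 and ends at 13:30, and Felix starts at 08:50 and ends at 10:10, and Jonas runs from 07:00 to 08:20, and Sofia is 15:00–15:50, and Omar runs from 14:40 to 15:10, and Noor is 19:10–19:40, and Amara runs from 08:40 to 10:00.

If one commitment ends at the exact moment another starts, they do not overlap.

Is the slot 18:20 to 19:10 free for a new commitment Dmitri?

Yes — the slot is free

Jonas: ends 08:20 at or before Dmitri starts 18:20 → clear.
Amara: ends 10:00 at or before Dmitri starts 18:20 → clear.
Felix: ends 10:10 at or before Dmitri starts 18:20 → clear.
Kenji: ends 12:00 at or before Dmitri starts 18:20 → clear.
Rohan: ends 13:30 at or before Dmitri starts 18:20 → clear.
Omar: ends 15:10 at or before Dmitri starts 18:20 → clear.
Sofia: ends 15:50 at or before Dmitri starts 18:20 → clear.
Hannah: ends 18:10 at or before Dmitri starts 18:20 → clear.
Noor: starts 19:10 at or after Dmitri ends 19:10 → clear.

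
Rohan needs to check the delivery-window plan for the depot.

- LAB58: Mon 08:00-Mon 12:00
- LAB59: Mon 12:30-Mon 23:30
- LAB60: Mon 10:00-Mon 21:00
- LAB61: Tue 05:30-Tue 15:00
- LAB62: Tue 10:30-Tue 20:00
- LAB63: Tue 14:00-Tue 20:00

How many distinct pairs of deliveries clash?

Sorted by start: LAB58, LAB60, LAB59, LAB61, LAB62, LAB63.
LAB60 starts before LAB58 ends → LAB58 and LAB60 overlap.
LAB59 starts after LAB58 ends; LAB58 is clear from here.
LAB59 starts before LAB60 ends → LAB60 and LAB59 overlap.
LAB61 starts after LAB60 ends; LAB60 is clear from here.
LAB61 starts after LAB59 ends; LAB59 is clear from here.
LAB62 starts before LAB61 ends → LAB61 and LAB62 overlap.
LAB63 starts before LAB61 ends → LAB61 and LAB63 overlap.
LAB63 starts before LAB62 ends → LAB62 and LAB63 overlap.
Overlapping pairs: LAB58 & LAB60, LAB59 & LAB60, LAB61 & LAB62, LAB61 & LAB63, LAB62 & LAB63 — 5 in total.

5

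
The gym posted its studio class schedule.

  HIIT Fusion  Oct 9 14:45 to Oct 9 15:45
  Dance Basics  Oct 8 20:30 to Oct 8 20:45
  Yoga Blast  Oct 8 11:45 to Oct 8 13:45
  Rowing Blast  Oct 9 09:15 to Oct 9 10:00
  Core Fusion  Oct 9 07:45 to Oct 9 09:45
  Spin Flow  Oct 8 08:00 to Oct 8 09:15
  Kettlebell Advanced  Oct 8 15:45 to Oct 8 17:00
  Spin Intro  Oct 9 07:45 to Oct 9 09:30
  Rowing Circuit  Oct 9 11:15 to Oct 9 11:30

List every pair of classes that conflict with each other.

Core Fusion & Rowing Blast, Core Fusion & Spin Intro, Rowing Blast & Spin Intro

Check each pair: they overlap iff neither finishes before the other starts.
Sorted by start: Spin Flow, Yoga Blast, Kettlebell Advanced, Dance Basics, Core Fusion, Spin Intro, Rowing Blast, Rowing Circuit, HIIT Fusion.
Yoga Blast starts after Spin Flow ends, so nothing later overlaps Spin Flow either.
Kettlebell Advanced starts after Yoga Blast ends, so nothing later overlaps Yoga Blast either.
Dance Basics starts after Kettlebell Advanced ends, so nothing later overlaps Kettlebell Advanced either.
Core Fusion starts after Dance Basics ends, so nothing later overlaps Dance Basics either.
Spin Intro starts before Core Fusion ends → Core Fusion and Spin Intro overlap.
Rowing Blast starts before Core Fusion ends → Core Fusion and Rowing Blast overlap.
Rowing Circuit starts after Core Fusion ends, so nothing later overlaps Core Fusion either.
Rowing Blast starts before Spin Intro ends → Spin Intro and Rowing Blast overlap.
Rowing Circuit starts after Spin Intro ends, so nothing later overlaps Spin Intro either.
Rowing Circuit starts after Rowing Blast ends, so nothing later overlaps Rowing Blast either.
HIIT Fusion starts after Rowing Circuit ends.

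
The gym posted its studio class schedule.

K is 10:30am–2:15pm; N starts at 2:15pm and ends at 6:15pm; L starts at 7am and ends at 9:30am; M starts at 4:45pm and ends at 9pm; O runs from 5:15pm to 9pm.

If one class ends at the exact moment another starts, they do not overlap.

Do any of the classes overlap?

Yes

Check each pair: they overlap iff neither finishes before the other starts.
Sorted by start: L, K, N, M, O.
K starts after L ends, so L has no further overlaps.
N starts exactly when K ends (back-to-back, no overlap), so K has no further overlaps.
M starts before N ends → N and M overlap.
That's a conflict, so the schedule is not conflict-free.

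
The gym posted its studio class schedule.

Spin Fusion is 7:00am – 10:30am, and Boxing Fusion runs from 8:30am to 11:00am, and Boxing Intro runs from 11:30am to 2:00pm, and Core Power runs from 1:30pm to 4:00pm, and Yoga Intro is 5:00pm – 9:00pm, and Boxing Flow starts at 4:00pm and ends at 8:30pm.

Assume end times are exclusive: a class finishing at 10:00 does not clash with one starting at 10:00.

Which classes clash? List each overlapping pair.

Boxing Flow & Yoga Intro, Boxing Fusion & Spin Fusion, Boxing Intro & Core Power

Sorted by start: Spin Fusion, Boxing Fusion, Boxing Intro, Core Power, Boxing Flow, Yoga Intro.
Boxing Fusion starts before Spin Fusion ends → Spin Fusion and Boxing Fusion overlap.
Boxing Intro starts after Spin Fusion ends; Spin Fusion is clear from here.
Boxing Intro starts after Boxing Fusion ends; Boxing Fusion is clear from here.
Core Power starts before Boxing Intro ends → Boxing Intro and Core Power overlap.
Boxing Flow starts after Boxing Intro ends; Boxing Intro is clear from here.
Boxing Flow starts exactly when Core Power ends (back-to-back, no overlap); Core Power is clear from here.
Yoga Intro starts before Boxing Flow ends → Boxing Flow and Yoga Intro overlap.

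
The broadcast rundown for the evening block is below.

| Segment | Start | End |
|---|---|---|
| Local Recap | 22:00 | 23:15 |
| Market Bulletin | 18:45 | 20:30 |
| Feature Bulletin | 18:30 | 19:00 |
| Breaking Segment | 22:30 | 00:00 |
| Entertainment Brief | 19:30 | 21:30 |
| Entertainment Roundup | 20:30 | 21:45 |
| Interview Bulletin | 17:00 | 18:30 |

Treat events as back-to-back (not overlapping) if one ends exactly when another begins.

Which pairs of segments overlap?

Breaking Segment & Local Recap, Entertainment Brief & Entertainment Roundup, Entertainment Brief & Market Bulletin, Feature Bulletin & Market Bulletin

Sorted by start: Interview Bulletin, Feature Bulletin, Market Bulletin, Entertainment Brief, Entertainment Roundup, Local Recap, Breaking Segment.
Feature Bulletin starts exactly when Interview Bulletin ends (back-to-back, no overlap); Interview Bulletin is clear from here.
Market Bulletin starts before Feature Bulletin ends → Feature Bulletin and Market Bulletin overlap.
Entertainment Brief starts after Feature Bulletin ends; Feature Bulletin is clear from here.
Entertainment Brief starts before Market Bulletin ends → Market Bulletin and Entertainment Brief overlap.
Entertainment Roundup starts exactly when Market Bulletin ends (back-to-back, no overlap); Market Bulletin is clear from here.
Entertainment Roundup starts before Entertainment Brief ends → Entertainment Brief and Entertainment Roundup overlap.
Local Recap starts after Entertainment Brief ends; Entertainment Brief is clear from here.
Local Recap starts after Entertainment Roundup ends; Entertainment Roundup is clear from here.
Breaking Segment starts before Local Recap ends → Local Recap and Breaking Segment overlap.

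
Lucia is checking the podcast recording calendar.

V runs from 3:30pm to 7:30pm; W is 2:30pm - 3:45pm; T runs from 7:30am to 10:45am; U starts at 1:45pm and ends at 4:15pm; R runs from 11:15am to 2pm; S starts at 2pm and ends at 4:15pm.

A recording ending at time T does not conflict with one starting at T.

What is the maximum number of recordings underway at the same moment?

Sort all start/end points and keep a running count:
7:30am start T → 1
10:45am end T → 0
11:15am start R → 1
1:45pm start U → 2
2pm end R → 1
2pm start S → 2
2:30pm start W → 3
3:30pm start V → 4
3:45pm end W → 3
4:15pm end S → 2
4:15pm end U → 1
7:30pm end V → 0
Peak is 4, at 3:30pm (S, U, V, W).

4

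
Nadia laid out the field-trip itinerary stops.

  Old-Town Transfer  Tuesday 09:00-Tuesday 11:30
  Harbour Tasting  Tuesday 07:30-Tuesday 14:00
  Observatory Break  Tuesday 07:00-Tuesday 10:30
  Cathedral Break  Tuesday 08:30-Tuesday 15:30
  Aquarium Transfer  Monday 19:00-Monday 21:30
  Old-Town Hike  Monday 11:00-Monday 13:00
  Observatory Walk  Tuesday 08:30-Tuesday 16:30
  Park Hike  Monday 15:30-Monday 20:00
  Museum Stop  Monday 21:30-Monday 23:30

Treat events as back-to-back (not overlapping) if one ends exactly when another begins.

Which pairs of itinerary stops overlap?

Two intervals overlap when each starts before the other ends.
Sorted by start: Old-Town Hike, Park Hike, Aquarium Transfer, Museum Stop, Observatory Break, Harbour Tasting, Cathedral Break, Observatory Walk, Old-Town Transfer.
Park Hike starts after Old-Town Hike ends, so nothing later overlaps Old-Town Hike either.
Aquarium Transfer starts before Park Hike ends → Park Hike and Aquarium Transfer overlap.
Museum Stop starts after Park Hike ends, so nothing later overlaps Park Hike either.
Museum Stop starts exactly when Aquarium Transfer ends (back-to-back, no overlap), so nothing later overlaps Aquarium Transfer either.
Observatory Break starts after Museum Stop ends, so nothing later overlaps Museum Stop either.
Harbour Tasting starts before Observatory Break ends → Observatory Break and Harbour Tasting overlap.
Cathedral Break starts before Observatory Break ends → Observatory Break and Cathedral Break overlap.
Observatory Walk starts before Observatory Break ends → Observatory Break and Observatory Walk overlap.
Old-Town Transfer starts before Observatory Break ends → Observatory Break and Old-Town Transfer overlap.
Cathedral Break starts before Harbour Tasting ends → Harbour Tasting and Cathedral Break overlap.
Observatory Walk starts before Harbour Tasting ends → Harbour Tasting and Observatory Walk overlap.
Old-Town Transfer starts before Harbour Tasting ends → Harbour Tasting and Old-Town Transfer overlap.
Observatory Walk starts before Cathedral Break ends → Cathedral Break and Observatory Walk overlap.
Old-Town Transfer starts before Cathedral Break ends → Cathedral Break and Old-Town Transfer overlap.
Old-Town Transfer starts before Observatory Walk ends → Observatory Walk and Old-Town Transfer overlap.

Aquarium Transfer & Park Hike, Cathedral Break & Harbour Tasting, Cathedral Break & Observatory Break, Cathedral Break & Observatory Walk, Cathedral Break & Old-Town Transfer, Harbour Tasting & Observatory Break, Harbour Tasting & Observatory Walk, Harbour Tasting & Old-Town Transfer, Observatory Break & Observatory Walk, Observatory Break & Old-Town Transfer, Observatory Walk & Old-Town Transfer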